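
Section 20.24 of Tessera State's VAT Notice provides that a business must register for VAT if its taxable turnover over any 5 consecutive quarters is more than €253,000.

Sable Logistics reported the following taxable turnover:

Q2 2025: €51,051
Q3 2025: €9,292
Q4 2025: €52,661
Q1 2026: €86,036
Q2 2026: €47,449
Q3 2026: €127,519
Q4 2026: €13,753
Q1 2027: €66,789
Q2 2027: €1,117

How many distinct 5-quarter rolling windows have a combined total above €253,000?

4

Q2 2025–Q2 2026: €51,051 + €9,292 + €52,661 + €86,036 + €47,449 = €246,489 (under)
Q3 2025–Q3 2026: €9,292 + €52,661 + €86,036 + €47,449 + €127,519 = €322,957 (over)
Q4 2025–Q4 2026: €52,661 + €86,036 + €47,449 + €127,519 + €13,753 = €327,418 (over)
Q1 2026–Q1 2027: €86,036 + €47,449 + €127,519 + €13,753 + €66,789 = €341,546 (over)
Q2 2026–Q2 2027: €47,449 + €127,519 + €13,753 + €66,789 + €1,117 = €256,627 (over)
4 windows exceed the threshold.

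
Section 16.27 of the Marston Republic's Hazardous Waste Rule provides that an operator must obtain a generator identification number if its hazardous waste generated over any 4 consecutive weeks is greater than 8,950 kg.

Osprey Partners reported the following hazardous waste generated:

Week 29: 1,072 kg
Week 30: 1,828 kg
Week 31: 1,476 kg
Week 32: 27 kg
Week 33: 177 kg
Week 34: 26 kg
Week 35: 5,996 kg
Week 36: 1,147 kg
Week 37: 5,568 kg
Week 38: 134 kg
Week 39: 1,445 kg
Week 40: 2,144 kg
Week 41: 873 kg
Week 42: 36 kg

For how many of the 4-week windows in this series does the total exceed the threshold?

3

Week 29–Week 32: 1,072 kg + 1,828 kg + 1,476 kg + 27 kg = 4,403 kg (under)
Week 30–Week 33: 1,828 kg + 1,476 kg + 27 kg + 177 kg = 3,508 kg (under)
Week 31–Week 34: 1,476 kg + 27 kg + 177 kg + 26 kg = 1,706 kg (under)
Week 32–Week 35: 27 kg + 177 kg + 26 kg + 5,996 kg = 6,226 kg (under)
Week 33–Week 36: 177 kg + 26 kg + 5,996 kg + 1,147 kg = 7,346 kg (under)
Week 34–Week 37: 26 kg + 5,996 kg + 1,147 kg + 5,568 kg = 12,737 kg (over)
Week 35–Week 38: 5,996 kg + 1,147 kg + 5,568 kg + 134 kg = 12,845 kg (over)
Week 36–Week 39: 1,147 kg + 5,568 kg + 134 kg + 1,445 kg = 8,294 kg (under)
Week 37–Week 40: 5,568 kg + 134 kg + 1,445 kg + 2,144 kg = 9,291 kg (over)
Week 38–Week 41: 134 kg + 1,445 kg + 2,144 kg + 873 kg = 4,596 kg (under)
Week 39–Week 42: 1,445 kg + 2,144 kg + 873 kg + 36 kg = 4,498 kg (under)
3 windows exceed the threshold.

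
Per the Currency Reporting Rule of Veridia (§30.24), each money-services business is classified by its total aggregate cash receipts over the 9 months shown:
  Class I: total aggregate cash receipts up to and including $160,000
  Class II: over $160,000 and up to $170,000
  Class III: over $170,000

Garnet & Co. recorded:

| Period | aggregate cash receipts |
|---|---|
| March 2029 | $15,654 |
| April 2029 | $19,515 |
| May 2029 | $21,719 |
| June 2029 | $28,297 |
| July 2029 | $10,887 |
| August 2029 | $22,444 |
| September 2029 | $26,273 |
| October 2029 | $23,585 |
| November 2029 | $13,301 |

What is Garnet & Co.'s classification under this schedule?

Total aggregate cash receipts: $15,654 + $19,515 + $21,719 + $28,297 + $10,887 + $22,444 + $26,273 + $23,585 + $13,301 = $181,675.
$181,675 > $170,000, so Class III applies.

Class III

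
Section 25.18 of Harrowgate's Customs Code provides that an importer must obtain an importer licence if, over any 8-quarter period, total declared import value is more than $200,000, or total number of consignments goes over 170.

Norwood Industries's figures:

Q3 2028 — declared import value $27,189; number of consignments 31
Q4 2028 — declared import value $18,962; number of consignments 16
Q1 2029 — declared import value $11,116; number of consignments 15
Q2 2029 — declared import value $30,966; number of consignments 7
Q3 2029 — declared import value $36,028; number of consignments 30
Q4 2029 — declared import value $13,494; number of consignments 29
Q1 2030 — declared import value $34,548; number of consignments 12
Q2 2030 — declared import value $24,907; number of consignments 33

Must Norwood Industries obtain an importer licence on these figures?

Yes

Total declared import value: $27,189 + $18,962 + $11,116 + $30,966 + $36,028 + $13,494 + $34,548 + $24,907 = $197,210 (≤ $200,000).
Total number of consignments: 31 + 16 + 15 + 7 + 30 + 29 + 12 + 33 = 173 (> 170).
The test is 'or': at least one threshold is exceeded.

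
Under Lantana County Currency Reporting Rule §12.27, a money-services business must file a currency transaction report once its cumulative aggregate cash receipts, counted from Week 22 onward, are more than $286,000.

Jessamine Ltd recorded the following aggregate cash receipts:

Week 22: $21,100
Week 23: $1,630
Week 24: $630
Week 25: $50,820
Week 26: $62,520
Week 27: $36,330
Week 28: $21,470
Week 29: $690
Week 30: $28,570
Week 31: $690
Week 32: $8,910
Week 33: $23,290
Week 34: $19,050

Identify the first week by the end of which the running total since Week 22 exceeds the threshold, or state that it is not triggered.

Not triggered

Through Week 22: $21,100
Through Week 23: $22,730
Through Week 24: $23,360
Through Week 25: $74,180
Through Week 26: $136,700
Through Week 27: $173,030
Through Week 28: $194,500
Through Week 29: $195,190
Through Week 30: $223,760
Through Week 31: $224,450
Through Week 32: $233,360
Through Week 33: $256,650
Through Week 34: $275,700
Final cumulative total $275,700 ≤ $286,000; the threshold is never exceeded.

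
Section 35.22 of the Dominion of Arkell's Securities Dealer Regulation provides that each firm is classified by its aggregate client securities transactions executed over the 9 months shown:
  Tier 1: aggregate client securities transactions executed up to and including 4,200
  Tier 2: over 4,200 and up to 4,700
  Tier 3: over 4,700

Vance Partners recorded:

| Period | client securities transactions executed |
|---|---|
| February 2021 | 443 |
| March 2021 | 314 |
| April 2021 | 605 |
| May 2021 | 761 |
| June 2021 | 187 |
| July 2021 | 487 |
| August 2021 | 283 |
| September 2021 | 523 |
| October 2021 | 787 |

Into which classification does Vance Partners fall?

Aggregate client securities transactions executed: 443 + 314 + 605 + 761 + 187 + 487 + 283 + 523 + 787 = 4,390.
4,200 < 4,390 ≤ 4,700, so Tier 2 applies.

Tier 2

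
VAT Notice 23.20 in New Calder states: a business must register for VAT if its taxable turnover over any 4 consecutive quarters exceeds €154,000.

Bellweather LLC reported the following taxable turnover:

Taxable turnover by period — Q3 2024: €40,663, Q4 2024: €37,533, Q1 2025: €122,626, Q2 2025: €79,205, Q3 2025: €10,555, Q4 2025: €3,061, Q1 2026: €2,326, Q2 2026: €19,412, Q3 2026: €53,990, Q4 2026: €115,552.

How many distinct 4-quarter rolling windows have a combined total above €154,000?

4

Q3 2024–Q2 2025: €40,663 + €37,533 + €122,626 + €79,205 = €280,027 (over)
Q4 2024–Q3 2025: €37,533 + €122,626 + €79,205 + €10,555 = €249,919 (over)
Q1 2025–Q4 2025: €122,626 + €79,205 + €10,555 + €3,061 = €215,447 (over)
Q2 2025–Q1 2026: €79,205 + €10,555 + €3,061 + €2,326 = €95,147 (under)
Q3 2025–Q2 2026: €10,555 + €3,061 + €2,326 + €19,412 = €35,354 (under)
Q4 2025–Q3 2026: €3,061 + €2,326 + €19,412 + €53,990 = €78,789 (under)
Q1 2026–Q4 2026: €2,326 + €19,412 + €53,990 + €115,552 = €191,280 (over)
4 windows exceed the threshold.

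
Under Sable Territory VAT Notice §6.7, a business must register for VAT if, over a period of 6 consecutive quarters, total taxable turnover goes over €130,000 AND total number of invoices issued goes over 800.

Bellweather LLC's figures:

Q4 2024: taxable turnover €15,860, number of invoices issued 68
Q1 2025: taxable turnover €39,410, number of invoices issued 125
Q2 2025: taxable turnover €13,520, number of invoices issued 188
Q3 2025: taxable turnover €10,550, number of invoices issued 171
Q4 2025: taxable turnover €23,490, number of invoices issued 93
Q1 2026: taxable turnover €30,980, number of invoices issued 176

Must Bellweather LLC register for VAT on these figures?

Yes

Total taxable turnover: €15,860 + €39,410 + €13,520 + €10,550 + €23,490 + €30,980 = €133,810 (> €130,000).
Total number of invoices issued: 68 + 125 + 188 + 171 + 93 + 176 = 821 (> 800).
The test is 'and': both thresholds are exceeded.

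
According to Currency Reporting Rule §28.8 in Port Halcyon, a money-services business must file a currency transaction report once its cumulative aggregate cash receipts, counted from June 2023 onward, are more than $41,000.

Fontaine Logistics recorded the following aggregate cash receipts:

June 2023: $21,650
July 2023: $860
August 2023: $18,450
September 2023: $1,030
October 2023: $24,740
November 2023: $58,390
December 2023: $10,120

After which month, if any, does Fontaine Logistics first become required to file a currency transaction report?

Through June 2023: $21,650
Through July 2023: $22,510
Through August 2023: $40,960
Through September 2023: $41,990 ← exceeds threshold

September 2023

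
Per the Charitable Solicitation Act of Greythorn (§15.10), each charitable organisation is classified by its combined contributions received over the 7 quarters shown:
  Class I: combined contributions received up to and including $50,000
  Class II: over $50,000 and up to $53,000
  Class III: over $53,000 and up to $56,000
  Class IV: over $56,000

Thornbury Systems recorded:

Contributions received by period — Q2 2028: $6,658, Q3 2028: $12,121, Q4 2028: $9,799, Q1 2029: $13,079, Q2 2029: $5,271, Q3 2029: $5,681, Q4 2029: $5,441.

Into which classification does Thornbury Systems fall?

Combined contributions received: $6,658 + $12,121 + $9,799 + $13,079 + $5,271 + $5,681 + $5,441 = $58,050.
$58,050 > $56,000, so Class IV applies.

Class IV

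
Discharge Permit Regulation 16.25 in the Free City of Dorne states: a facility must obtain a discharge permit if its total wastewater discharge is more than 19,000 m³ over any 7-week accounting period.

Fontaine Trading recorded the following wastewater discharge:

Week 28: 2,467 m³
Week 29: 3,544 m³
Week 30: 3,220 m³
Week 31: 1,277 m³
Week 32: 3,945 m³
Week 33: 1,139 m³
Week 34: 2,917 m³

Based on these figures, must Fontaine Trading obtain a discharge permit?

Total wastewater discharge: 2,467 m³ + 3,544 m³ + 3,220 m³ + 1,277 m³ + 3,945 m³ + 1,139 m³ + 2,917 m³ = 18,509 m³.
18,509 m³ ≤ 19,000 m³, so the threshold is not exceeded.

No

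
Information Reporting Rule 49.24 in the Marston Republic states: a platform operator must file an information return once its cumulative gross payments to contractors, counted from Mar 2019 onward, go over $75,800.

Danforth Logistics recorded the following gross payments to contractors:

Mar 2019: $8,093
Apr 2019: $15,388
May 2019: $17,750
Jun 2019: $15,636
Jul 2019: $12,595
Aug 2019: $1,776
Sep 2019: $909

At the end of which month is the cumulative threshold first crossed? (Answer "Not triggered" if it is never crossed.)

Not triggered

Through Mar 2019: $8,093
Through Apr 2019: $23,481
Through May 2019: $41,231
Through Jun 2019: $56,867
Through Jul 2019: $69,462
Through Aug 2019: $71,238
Through Sep 2019: $72,147
Final cumulative total $72,147 ≤ $75,800; the threshold is never exceeded.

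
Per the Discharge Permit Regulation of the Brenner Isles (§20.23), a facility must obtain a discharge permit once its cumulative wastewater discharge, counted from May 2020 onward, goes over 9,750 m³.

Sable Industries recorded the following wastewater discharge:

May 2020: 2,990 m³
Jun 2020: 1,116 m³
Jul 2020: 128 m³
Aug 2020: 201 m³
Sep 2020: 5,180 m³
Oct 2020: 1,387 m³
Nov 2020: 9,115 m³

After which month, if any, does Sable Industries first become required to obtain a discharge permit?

Through May 2020: 2,990 m³
Through Jun 2020: 4,106 m³
Through Jul 2020: 4,234 m³
Through Aug 2020: 4,435 m³
Through Sep 2020: 9,615 m³
Through Oct 2020: 11,002 m³ ← exceeds threshold

Oct 2020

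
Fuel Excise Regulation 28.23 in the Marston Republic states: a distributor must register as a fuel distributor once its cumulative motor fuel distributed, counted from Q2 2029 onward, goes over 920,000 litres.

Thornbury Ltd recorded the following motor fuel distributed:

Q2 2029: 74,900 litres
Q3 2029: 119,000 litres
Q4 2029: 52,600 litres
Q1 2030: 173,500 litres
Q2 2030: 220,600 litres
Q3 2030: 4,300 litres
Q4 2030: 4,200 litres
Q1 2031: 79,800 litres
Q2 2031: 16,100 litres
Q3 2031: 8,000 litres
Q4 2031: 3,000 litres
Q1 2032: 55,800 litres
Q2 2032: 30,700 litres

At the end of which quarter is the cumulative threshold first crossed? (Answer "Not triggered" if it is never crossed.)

Through Q2 2029: 74,900 litres
Through Q3 2029: 193,900 litres
Through Q4 2029: 246,500 litres
Through Q1 2030: 420,000 litres
Through Q2 2030: 640,600 litres
Through Q3 2030: 644,900 litres
Through Q4 2030: 649,100 litres
Through Q1 2031: 728,900 litres
Through Q2 2031: 745,000 litres
Through Q3 2031: 753,000 litres
Through Q4 2031: 756,000 litres
Through Q1 2032: 811,800 litres
Through Q2 2032: 842,500 litres
Final cumulative total 842,500 litres ≤ 920,000 litres; the threshold is never exceeded.

Not triggered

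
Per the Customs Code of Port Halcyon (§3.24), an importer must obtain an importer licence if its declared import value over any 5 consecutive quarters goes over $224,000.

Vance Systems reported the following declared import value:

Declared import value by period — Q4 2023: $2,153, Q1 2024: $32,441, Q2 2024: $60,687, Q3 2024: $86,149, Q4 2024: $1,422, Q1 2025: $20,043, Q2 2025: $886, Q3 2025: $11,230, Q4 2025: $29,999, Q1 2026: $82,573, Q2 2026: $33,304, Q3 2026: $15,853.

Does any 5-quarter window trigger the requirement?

No

Q4 2023–Q4 2024: $2,153 + $32,441 + $60,687 + $86,149 + $1,422 = $182,852 (under)
Q1 2024–Q1 2025: $32,441 + $60,687 + $86,149 + $1,422 + $20,043 = $200,742 (under)
Q2 2024–Q2 2025: $60,687 + $86,149 + $1,422 + $20,043 + $886 = $169,187 (under)
Q3 2024–Q3 2025: $86,149 + $1,422 + $20,043 + $886 + $11,230 = $119,730 (under)
Q4 2024–Q4 2025: $1,422 + $20,043 + $886 + $11,230 + $29,999 = $63,580 (under)
Q1 2025–Q1 2026: $20,043 + $886 + $11,230 + $29,999 + $82,573 = $144,731 (under)
Q2 2025–Q2 2026: $886 + $11,230 + $29,999 + $82,573 + $33,304 = $157,992 (under)
Q3 2025–Q3 2026: $11,230 + $29,999 + $82,573 + $33,304 + $15,853 = $172,959 (under)
No window exceeds $224,000.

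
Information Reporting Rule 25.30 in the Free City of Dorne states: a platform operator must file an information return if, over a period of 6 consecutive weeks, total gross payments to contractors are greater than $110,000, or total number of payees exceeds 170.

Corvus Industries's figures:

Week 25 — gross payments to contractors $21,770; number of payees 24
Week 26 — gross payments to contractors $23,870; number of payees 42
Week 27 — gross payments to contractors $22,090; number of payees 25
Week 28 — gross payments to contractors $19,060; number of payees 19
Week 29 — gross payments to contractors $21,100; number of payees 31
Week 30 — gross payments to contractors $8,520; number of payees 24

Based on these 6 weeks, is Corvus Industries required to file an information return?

Total gross payments to contractors: $21,770 + $23,870 + $22,090 + $19,060 + $21,100 + $8,520 = $116,410 (> $110,000).
Total number of payees: 24 + 42 + 25 + 19 + 31 + 24 = 165 (≤ 170).
The test is 'or': at least one threshold is exceeded.

Yes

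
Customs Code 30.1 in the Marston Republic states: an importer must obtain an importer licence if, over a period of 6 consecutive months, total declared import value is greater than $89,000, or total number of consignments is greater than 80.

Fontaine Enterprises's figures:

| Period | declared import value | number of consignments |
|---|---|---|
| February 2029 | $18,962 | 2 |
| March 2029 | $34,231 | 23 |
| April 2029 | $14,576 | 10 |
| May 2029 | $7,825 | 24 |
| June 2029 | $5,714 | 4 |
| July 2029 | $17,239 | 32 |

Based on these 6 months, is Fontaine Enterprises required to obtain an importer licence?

Total declared import value: $18,962 + $34,231 + $14,576 + $7,825 + $5,714 + $17,239 = $98,547 (> $89,000).
Total number of consignments: 2 + 23 + 10 + 24 + 4 + 32 = 95 (> 80).
The test is 'or': at least one threshold is exceeded.

Yes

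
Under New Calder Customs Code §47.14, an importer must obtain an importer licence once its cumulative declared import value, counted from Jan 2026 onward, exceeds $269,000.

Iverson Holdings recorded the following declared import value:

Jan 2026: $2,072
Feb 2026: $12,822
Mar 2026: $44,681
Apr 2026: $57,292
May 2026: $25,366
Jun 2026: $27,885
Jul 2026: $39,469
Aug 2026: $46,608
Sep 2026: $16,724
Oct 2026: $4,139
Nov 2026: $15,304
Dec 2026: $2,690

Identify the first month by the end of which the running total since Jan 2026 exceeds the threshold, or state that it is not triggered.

Sep 2026

Through Jan 2026: $2,072
Through Feb 2026: $14,894
Through Mar 2026: $59,575
Through Apr 2026: $116,867
Through May 2026: $142,233
Through Jun 2026: $170,118
Through Jul 2026: $209,587
Through Aug 2026: $256,195
Through Sep 2026: $272,919 ← exceeds threshold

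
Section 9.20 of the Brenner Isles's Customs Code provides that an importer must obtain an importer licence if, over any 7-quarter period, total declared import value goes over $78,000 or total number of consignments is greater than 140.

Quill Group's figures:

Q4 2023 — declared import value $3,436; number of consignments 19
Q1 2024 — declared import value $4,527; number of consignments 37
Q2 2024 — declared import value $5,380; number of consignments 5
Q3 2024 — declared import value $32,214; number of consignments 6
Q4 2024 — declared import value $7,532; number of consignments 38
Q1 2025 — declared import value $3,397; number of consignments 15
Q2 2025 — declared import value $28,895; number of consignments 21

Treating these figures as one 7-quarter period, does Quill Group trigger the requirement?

Yes

Total declared import value: $3,436 + $4,527 + $5,380 + $32,214 + $7,532 + $3,397 + $28,895 = $85,381 (> $78,000).
Total number of consignments: 19 + 37 + 5 + 6 + 38 + 15 + 21 = 141 (> 140).
The test is 'or': at least one threshold is exceeded.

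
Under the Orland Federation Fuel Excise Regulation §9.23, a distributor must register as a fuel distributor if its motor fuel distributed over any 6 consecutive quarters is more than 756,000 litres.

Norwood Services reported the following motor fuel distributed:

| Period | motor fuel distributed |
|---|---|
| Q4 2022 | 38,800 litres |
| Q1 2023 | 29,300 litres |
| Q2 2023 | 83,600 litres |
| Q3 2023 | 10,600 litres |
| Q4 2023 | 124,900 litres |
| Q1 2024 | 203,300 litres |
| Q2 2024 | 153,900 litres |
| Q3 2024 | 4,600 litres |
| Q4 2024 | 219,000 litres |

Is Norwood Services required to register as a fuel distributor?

Q4 2022–Q1 2024: 38,800 litres + 29,300 litres + 83,600 litres + 10,600 litres + 124,900 litres + 203,300 litres = 490,500 litres (under)
Q1 2023–Q2 2024: 29,300 litres + 83,600 litres + 10,600 litres + 124,900 litres + 203,300 litres + 153,900 litres = 605,600 litres (under)
Q2 2023–Q3 2024: 83,600 litres + 10,600 litres + 124,900 litres + 203,300 litres + 153,900 litres + 4,600 litres = 580,900 litres (under)
Q3 2023–Q4 2024: 10,600 litres + 124,900 litres + 203,300 litres + 153,900 litres + 4,600 litres + 219,000 litres = 716,300 litres (under)
No window exceeds 756,000 litres.

No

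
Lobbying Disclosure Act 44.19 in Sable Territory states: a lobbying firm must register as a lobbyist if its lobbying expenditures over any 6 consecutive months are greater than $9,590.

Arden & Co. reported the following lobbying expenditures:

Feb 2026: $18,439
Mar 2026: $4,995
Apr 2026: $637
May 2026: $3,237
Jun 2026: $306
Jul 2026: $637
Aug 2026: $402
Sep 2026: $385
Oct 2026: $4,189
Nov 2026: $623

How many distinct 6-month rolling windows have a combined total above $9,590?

2

Feb 2026–Jul 2026: $18,439 + $4,995 + $637 + $3,237 + $306 + $637 = $28,251 (over)
Mar 2026–Aug 2026: $4,995 + $637 + $3,237 + $306 + $637 + $402 = $10,214 (over)
Apr 2026–Sep 2026: $637 + $3,237 + $306 + $637 + $402 + $385 = $5,604 (under)
May 2026–Oct 2026: $3,237 + $306 + $637 + $402 + $385 + $4,189 = $9,156 (under)
Jun 2026–Nov 2026: $306 + $637 + $402 + $385 + $4,189 + $623 = $6,542 (under)
2 windows exceed the threshold.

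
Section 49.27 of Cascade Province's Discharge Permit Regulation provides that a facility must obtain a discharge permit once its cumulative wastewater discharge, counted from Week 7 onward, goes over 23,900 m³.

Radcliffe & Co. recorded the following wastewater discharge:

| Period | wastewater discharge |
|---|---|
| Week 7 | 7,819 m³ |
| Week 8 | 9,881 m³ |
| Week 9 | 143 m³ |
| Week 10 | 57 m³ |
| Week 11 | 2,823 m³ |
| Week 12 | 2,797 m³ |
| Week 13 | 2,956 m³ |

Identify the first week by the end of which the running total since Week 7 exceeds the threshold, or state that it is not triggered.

Week 13

Through Week 7: 7,819 m³
Through Week 8: 17,700 m³
Through Week 9: 17,843 m³
Through Week 10: 17,900 m³
Through Week 11: 20,723 m³
Through Week 12: 23,520 m³
Through Week 13: 26,476 m³ ← exceeds threshold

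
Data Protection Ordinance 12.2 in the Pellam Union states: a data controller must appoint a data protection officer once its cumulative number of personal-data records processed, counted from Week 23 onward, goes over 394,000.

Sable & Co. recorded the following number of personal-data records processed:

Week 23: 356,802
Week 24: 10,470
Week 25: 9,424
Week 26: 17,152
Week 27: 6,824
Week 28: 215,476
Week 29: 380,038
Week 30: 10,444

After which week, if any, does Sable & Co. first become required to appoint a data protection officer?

Through Week 23: 356,802
Through Week 24: 367,272
Through Week 25: 376,696
Through Week 26: 393,848
Through Week 27: 400,672 ← exceeds threshold

Week 27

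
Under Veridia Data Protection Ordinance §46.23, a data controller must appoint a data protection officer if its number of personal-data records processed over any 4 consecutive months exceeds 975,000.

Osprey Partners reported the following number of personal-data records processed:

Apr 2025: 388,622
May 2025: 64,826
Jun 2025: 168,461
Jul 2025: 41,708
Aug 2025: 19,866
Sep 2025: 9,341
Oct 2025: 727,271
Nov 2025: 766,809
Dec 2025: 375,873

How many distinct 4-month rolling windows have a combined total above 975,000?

Apr 2025–Jul 2025: 388,622 + 64,826 + 168,461 + 41,708 = 663,617 (under)
May 2025–Aug 2025: 64,826 + 168,461 + 41,708 + 19,866 = 294,861 (under)
Jun 2025–Sep 2025: 168,461 + 41,708 + 19,866 + 9,341 = 239,376 (under)
Jul 2025–Oct 2025: 41,708 + 19,866 + 9,341 + 727,271 = 798,186 (under)
Aug 2025–Nov 2025: 19,866 + 9,341 + 727,271 + 766,809 = 1,523,287 (over)
Sep 2025–Dec 2025: 9,341 + 727,271 + 766,809 + 375,873 = 1,879,294 (over)
2 windows exceed the threshold.

2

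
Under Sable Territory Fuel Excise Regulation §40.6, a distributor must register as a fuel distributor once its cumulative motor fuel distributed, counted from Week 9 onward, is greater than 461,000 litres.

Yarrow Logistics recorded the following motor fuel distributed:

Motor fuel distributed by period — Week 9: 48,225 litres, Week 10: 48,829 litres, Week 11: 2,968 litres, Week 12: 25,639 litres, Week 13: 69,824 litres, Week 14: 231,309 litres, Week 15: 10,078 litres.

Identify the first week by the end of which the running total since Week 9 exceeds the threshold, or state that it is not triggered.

Not triggered

Through Week 9: 48,225 litres
Through Week 10: 97,054 litres
Through Week 11: 100,022 litres
Through Week 12: 125,661 litres
Through Week 13: 195,485 litres
Through Week 14: 426,794 litres
Through Week 15: 436,872 litres
Final cumulative total 436,872 litres ≤ 461,000 litres; the threshold is never exceeded.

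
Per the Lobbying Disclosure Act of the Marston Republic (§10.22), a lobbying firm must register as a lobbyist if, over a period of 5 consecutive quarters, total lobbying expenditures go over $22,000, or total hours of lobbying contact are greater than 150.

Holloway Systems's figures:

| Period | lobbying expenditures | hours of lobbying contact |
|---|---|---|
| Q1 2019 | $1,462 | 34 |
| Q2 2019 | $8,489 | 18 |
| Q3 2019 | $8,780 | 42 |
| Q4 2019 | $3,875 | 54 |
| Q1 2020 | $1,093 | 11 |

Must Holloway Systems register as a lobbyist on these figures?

Total lobbying expenditures: $1,462 + $8,489 + $8,780 + $3,875 + $1,093 = $23,699 (> $22,000).
Total hours of lobbying contact: 34 + 18 + 42 + 54 + 11 = 159 (> 150).
The test is 'or': at least one threshold is exceeded.

Yes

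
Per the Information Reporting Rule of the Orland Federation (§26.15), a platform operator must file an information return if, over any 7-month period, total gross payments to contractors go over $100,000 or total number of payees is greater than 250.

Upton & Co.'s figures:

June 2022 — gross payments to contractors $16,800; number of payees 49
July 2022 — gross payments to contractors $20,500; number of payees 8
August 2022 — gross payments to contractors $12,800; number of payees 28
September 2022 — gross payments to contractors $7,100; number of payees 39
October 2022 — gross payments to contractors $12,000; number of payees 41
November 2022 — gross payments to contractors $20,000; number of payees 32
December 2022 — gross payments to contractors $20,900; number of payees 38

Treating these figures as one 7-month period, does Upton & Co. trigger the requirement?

Yes

Total gross payments to contractors: $16,800 + $20,500 + $12,800 + $7,100 + $12,000 + $20,000 + $20,900 = $110,100 (> $100,000).
Total number of payees: 49 + 8 + 28 + 39 + 41 + 32 + 38 = 235 (≤ 250).
The test is 'or': at least one threshold is exceeded.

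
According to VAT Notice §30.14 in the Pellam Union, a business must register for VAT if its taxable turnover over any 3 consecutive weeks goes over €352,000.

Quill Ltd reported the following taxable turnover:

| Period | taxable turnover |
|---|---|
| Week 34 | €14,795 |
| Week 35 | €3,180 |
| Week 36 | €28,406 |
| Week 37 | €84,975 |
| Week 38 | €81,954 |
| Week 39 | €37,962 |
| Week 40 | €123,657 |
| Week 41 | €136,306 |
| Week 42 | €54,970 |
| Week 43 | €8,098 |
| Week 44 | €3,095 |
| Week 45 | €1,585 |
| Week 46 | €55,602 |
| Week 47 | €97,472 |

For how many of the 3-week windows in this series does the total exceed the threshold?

0

Week 34–Week 36: €14,795 + €3,180 + €28,406 = €46,381 (under)
Week 35–Week 37: €3,180 + €28,406 + €84,975 = €116,561 (under)
Week 36–Week 38: €28,406 + €84,975 + €81,954 = €195,335 (under)
Week 37–Week 39: €84,975 + €81,954 + €37,962 = €204,891 (under)
Week 38–Week 40: €81,954 + €37,962 + €123,657 = €243,573 (under)
Week 39–Week 41: €37,962 + €123,657 + €136,306 = €297,925 (under)
Week 40–Week 42: €123,657 + €136,306 + €54,970 = €314,933 (under)
Week 41–Week 43: €136,306 + €54,970 + €8,098 = €199,374 (under)
Week 42–Week 44: €54,970 + €8,098 + €3,095 = €66,163 (under)
Week 43–Week 45: €8,098 + €3,095 + €1,585 = €12,778 (under)
Week 44–Week 46: €3,095 + €1,585 + €55,602 = €60,282 (under)
Week 45–Week 47: €1,585 + €55,602 + €97,472 = €154,659 (under)
0 windows exceed the threshold.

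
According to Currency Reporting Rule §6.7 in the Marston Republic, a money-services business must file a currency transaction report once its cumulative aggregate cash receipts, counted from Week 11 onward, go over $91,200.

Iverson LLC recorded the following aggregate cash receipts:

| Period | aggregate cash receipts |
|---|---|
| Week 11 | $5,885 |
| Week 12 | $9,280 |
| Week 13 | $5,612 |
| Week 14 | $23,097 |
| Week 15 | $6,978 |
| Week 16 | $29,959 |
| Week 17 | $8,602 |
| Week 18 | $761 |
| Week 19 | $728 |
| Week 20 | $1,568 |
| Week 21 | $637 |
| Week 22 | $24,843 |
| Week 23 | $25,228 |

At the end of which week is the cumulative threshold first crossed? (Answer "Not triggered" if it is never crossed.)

Through Week 11: $5,885
Through Week 12: $15,165
Through Week 13: $20,777
Through Week 14: $43,874
Through Week 15: $50,852
Through Week 16: $80,811
Through Week 17: $89,413
Through Week 18: $90,174
Through Week 19: $90,902
Through Week 20: $92,470 ← exceeds threshold

Week 20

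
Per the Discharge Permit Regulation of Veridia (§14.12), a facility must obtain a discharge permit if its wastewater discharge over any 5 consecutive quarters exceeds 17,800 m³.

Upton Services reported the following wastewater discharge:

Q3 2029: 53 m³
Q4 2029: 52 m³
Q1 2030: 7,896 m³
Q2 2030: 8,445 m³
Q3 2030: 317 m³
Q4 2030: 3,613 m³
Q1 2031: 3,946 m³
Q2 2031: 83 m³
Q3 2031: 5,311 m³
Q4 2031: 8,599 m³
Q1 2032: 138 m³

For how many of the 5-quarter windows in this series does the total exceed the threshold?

4

Q3 2029–Q3 2030: 53 m³ + 52 m³ + 7,896 m³ + 8,445 m³ + 317 m³ = 16,763 m³ (under)
Q4 2029–Q4 2030: 52 m³ + 7,896 m³ + 8,445 m³ + 317 m³ + 3,613 m³ = 20,323 m³ (over)
Q1 2030–Q1 2031: 7,896 m³ + 8,445 m³ + 317 m³ + 3,613 m³ + 3,946 m³ = 24,217 m³ (over)
Q2 2030–Q2 2031: 8,445 m³ + 317 m³ + 3,613 m³ + 3,946 m³ + 83 m³ = 16,404 m³ (under)
Q3 2030–Q3 2031: 317 m³ + 3,613 m³ + 3,946 m³ + 83 m³ + 5,311 m³ = 13,270 m³ (under)
Q4 2030–Q4 2031: 3,613 m³ + 3,946 m³ + 83 m³ + 5,311 m³ + 8,599 m³ = 21,552 m³ (over)
Q1 2031–Q1 2032: 3,946 m³ + 83 m³ + 5,311 m³ + 8,599 m³ + 138 m³ = 18,077 m³ (over)
4 windows exceed the threshold.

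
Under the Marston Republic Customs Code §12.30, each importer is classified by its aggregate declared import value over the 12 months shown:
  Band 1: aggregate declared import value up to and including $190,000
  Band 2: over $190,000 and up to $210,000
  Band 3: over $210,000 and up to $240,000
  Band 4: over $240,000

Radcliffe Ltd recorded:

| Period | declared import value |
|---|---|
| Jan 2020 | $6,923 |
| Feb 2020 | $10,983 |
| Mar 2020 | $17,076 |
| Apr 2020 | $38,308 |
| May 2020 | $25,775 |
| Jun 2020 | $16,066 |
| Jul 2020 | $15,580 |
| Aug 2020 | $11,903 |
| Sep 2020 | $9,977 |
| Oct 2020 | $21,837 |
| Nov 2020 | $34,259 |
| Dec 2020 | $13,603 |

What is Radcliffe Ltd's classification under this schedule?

Band 3

Aggregate declared import value: $6,923 + $10,983 + $17,076 + $38,308 + $25,775 + $16,066 + $15,580 + $11,903 + $9,977 + $21,837 + $34,259 + $13,603 = $222,290.
$210,000 < $222,290 ≤ $240,000, so Band 3 applies.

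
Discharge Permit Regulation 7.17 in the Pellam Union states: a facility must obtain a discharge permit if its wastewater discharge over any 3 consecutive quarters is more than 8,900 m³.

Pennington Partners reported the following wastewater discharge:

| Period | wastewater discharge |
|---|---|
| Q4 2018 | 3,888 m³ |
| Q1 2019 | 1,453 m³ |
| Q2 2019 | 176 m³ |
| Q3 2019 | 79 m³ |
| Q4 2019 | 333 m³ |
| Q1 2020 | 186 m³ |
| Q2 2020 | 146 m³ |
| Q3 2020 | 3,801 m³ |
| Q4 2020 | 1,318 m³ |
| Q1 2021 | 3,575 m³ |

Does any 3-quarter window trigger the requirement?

Q4 2018–Q2 2019: 3,888 m³ + 1,453 m³ + 176 m³ = 5,517 m³ (under)
Q1 2019–Q3 2019: 1,453 m³ + 176 m³ + 79 m³ = 1,708 m³ (under)
Q2 2019–Q4 2019: 176 m³ + 79 m³ + 333 m³ = 588 m³ (under)
Q3 2019–Q1 2020: 79 m³ + 333 m³ + 186 m³ = 598 m³ (under)
Q4 2019–Q2 2020: 333 m³ + 186 m³ + 146 m³ = 665 m³ (under)
Q1 2020–Q3 2020: 186 m³ + 146 m³ + 3,801 m³ = 4,133 m³ (under)
Q2 2020–Q4 2020: 146 m³ + 3,801 m³ + 1,318 m³ = 5,265 m³ (under)
Q3 2020–Q1 2021: 3,801 m³ + 1,318 m³ + 3,575 m³ = 8,694 m³ (under)
No window exceeds 8,900 m³.

No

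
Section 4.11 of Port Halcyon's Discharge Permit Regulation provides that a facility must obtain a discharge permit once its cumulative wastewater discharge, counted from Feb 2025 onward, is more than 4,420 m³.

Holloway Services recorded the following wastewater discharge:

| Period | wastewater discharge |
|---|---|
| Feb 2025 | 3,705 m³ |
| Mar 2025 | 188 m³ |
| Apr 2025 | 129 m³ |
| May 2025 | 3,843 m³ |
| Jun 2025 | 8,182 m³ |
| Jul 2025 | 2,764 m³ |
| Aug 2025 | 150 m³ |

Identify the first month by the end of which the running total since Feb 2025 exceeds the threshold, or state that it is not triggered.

Through Feb 2025: 3,705 m³
Through Mar 2025: 3,893 m³
Through Apr 2025: 4,022 m³
Through May 2025: 7,865 m³ ← exceeds threshold

May 2025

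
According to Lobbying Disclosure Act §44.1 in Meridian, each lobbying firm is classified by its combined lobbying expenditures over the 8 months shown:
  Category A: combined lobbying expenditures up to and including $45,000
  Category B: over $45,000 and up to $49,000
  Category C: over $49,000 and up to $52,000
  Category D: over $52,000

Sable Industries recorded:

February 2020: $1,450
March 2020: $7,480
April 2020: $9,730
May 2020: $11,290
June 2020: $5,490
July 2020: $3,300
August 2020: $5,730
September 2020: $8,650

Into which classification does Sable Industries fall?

Combined lobbying expenditures: $1,450 + $7,480 + $9,730 + $11,290 + $5,490 + $3,300 + $5,730 + $8,650 = $53,120.
$53,120 > $52,000, so Category D applies.

Category D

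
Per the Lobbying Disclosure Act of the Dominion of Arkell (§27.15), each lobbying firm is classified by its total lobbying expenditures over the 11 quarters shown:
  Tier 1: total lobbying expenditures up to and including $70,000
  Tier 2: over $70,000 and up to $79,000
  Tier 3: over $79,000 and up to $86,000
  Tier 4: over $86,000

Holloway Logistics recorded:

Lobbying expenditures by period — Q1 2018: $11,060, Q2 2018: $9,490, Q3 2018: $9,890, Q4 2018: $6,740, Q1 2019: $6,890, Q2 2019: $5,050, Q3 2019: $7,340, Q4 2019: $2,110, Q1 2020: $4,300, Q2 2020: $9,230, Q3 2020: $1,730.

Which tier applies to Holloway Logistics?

Tier 2

Total lobbying expenditures: $11,060 + $9,490 + $9,890 + $6,740 + $6,890 + $5,050 + $7,340 + $2,110 + $4,300 + $9,230 + $1,730 = $73,830.
$70,000 < $73,830 ≤ $79,000, so Tier 2 applies.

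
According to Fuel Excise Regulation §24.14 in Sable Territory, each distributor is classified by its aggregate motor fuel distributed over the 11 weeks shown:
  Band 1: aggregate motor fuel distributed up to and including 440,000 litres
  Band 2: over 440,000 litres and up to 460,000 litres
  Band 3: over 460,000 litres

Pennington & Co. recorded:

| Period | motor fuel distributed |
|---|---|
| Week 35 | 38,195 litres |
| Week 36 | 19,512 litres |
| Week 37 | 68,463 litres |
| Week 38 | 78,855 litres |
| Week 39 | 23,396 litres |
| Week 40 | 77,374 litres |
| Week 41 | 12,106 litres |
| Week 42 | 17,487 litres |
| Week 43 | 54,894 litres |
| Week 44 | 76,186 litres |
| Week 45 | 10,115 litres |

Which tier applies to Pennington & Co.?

Band 3

Aggregate motor fuel distributed: 38,195 litres + 19,512 litres + 68,463 litres + 78,855 litres + 23,396 litres + 77,374 litres + 12,106 litres + 17,487 litres + 54,894 litres + 76,186 litres + 10,115 litres = 476,583 litres.
476,583 litres > 460,000 litres, so Band 3 applies.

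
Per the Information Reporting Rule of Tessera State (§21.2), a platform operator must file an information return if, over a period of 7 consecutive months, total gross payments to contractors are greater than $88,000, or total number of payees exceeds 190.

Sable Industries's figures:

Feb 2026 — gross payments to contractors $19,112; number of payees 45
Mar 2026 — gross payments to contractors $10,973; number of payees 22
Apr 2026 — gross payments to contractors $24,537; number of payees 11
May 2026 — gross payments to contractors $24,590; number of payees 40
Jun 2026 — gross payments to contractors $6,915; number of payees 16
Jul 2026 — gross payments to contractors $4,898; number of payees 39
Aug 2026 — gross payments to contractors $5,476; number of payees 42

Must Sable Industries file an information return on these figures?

Yes

Total gross payments to contractors: $19,112 + $10,973 + $24,537 + $24,590 + $6,915 + $4,898 + $5,476 = $96,501 (> $88,000).
Total number of payees: 45 + 22 + 11 + 40 + 16 + 39 + 42 = 215 (> 190).
The test is 'or': at least one threshold is exceeded.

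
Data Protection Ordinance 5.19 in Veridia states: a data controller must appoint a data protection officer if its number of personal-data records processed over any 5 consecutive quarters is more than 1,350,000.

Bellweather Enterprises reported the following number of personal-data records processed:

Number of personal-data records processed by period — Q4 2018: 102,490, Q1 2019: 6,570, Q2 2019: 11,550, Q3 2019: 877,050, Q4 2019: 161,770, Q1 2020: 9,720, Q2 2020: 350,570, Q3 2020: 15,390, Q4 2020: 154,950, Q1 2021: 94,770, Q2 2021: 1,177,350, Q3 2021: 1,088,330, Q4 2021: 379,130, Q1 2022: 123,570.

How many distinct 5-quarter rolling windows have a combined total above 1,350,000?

6

Q4 2018–Q4 2019: 102,490 + 6,570 + 11,550 + 877,050 + 161,770 = 1,159,430 (under)
Q1 2019–Q1 2020: 6,570 + 11,550 + 877,050 + 161,770 + 9,720 = 1,066,660 (under)
Q2 2019–Q2 2020: 11,550 + 877,050 + 161,770 + 9,720 + 350,570 = 1,410,660 (over)
Q3 2019–Q3 2020: 877,050 + 161,770 + 9,720 + 350,570 + 15,390 = 1,414,500 (over)
Q4 2019–Q4 2020: 161,770 + 9,720 + 350,570 + 15,390 + 154,950 = 692,400 (under)
Q1 2020–Q1 2021: 9,720 + 350,570 + 15,390 + 154,950 + 94,770 = 625,400 (under)
Q2 2020–Q2 2021: 350,570 + 15,390 + 154,950 + 94,770 + 1,177,350 = 1,793,030 (over)
Q3 2020–Q3 2021: 15,390 + 154,950 + 94,770 + 1,177,350 + 1,088,330 = 2,530,790 (over)
Q4 2020–Q4 2021: 154,950 + 94,770 + 1,177,350 + 1,088,330 + 379,130 = 2,894,530 (over)
Q1 2021–Q1 2022: 94,770 + 1,177,350 + 1,088,330 + 379,130 + 123,570 = 2,863,150 (over)
6 windows exceed the threshold.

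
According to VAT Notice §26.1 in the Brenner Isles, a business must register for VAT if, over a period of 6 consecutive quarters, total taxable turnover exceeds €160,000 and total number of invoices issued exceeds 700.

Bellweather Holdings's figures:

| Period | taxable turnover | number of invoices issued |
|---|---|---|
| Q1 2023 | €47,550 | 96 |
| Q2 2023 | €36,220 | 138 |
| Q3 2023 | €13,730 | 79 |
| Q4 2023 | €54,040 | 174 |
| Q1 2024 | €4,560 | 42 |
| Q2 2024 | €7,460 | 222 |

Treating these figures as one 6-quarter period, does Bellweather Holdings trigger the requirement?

Yes

Total taxable turnover: €47,550 + €36,220 + €13,730 + €54,040 + €4,560 + €7,460 = €163,560 (> €160,000).
Total number of invoices issued: 96 + 138 + 79 + 174 + 42 + 222 = 751 (> 700).
The test is 'and': both thresholds are exceeded.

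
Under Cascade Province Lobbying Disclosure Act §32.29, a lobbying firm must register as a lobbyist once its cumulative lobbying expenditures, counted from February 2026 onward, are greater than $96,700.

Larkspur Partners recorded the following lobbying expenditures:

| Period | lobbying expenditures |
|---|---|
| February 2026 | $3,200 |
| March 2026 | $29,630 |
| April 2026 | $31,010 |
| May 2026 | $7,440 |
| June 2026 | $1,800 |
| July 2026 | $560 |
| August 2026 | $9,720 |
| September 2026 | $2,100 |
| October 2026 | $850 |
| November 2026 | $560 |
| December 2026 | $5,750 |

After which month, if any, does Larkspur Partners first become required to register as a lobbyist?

Not triggered

Through February 2026: $3,200
Through March 2026: $32,830
Through April 2026: $63,840
Through May 2026: $71,280
Through June 2026: $73,080
Through July 2026: $73,640
Through August 2026: $83,360
Through September 2026: $85,460
Through October 2026: $86,310
Through November 2026: $86,870
Through December 2026: $92,620
Final cumulative total $92,620 ≤ $96,700; the threshold is never exceeded.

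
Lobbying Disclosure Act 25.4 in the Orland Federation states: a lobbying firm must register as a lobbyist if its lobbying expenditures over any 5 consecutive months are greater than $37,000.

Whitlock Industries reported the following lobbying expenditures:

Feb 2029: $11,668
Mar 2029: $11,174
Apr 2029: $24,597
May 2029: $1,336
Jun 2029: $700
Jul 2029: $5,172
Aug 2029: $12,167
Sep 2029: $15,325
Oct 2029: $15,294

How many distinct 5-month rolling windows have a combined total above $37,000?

Feb 2029–Jun 2029: $11,668 + $11,174 + $24,597 + $1,336 + $700 = $49,475 (over)
Mar 2029–Jul 2029: $11,174 + $24,597 + $1,336 + $700 + $5,172 = $42,979 (over)
Apr 2029–Aug 2029: $24,597 + $1,336 + $700 + $5,172 + $12,167 = $43,972 (over)
May 2029–Sep 2029: $1,336 + $700 + $5,172 + $12,167 + $15,325 = $34,700 (under)
Jun 2029–Oct 2029: $700 + $5,172 + $12,167 + $15,325 + $15,294 = $48,658 (over)
4 windows exceed the threshold.

4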